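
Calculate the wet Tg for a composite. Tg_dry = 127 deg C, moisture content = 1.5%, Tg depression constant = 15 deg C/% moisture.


Tg_wet = Tg_dry - k*moisture = 127 - 15*1.5 = 104.5 deg C

104.5 deg C


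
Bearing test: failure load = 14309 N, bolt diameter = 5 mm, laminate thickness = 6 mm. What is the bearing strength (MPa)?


sigma_br = F/(d*h) = 14309/(5*6) = 477.0 MPa

477.0 MPa


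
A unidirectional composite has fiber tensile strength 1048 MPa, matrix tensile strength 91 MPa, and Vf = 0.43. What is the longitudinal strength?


sigma_1 = sigma_f*Vf + sigma_m*(1-Vf) = 1048*0.43 + 91*0.57 = 502.5 MPa

502.5 MPa


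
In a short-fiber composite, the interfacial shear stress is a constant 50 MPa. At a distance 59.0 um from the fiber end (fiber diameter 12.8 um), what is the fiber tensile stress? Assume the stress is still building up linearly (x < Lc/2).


Force balance: sigma_f * (pi*d^2/4) = tau * (pi*d) * x  ->  sigma_f = 4 * tau * x / d
sigma_f = 4 * 50 * 59.0 / 12.8 = 921.9 MPa

921.9 MPa


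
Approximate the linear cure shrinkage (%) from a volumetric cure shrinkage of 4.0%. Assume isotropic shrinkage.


Linear shrinkage ≈ vol_shrink/3 = 4.0/3 = 1.333%

1.333%


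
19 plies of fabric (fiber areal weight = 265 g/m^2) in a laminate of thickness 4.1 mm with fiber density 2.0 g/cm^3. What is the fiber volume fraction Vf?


Vf = n * FAW / (rho_f * h * 1000) = 19 * 265 / (2.0 * 4.1 * 1000) = 0.614

0.614


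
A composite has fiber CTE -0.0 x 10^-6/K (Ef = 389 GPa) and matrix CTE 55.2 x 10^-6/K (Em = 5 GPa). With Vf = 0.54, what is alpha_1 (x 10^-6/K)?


E1 = Ef*Vf + Em*(1-Vf) = 212.36
alpha_1 = (alpha_f*Ef*Vf + alpha_m*Em*(1-Vf))/E1 = 0.6 x 10^-6/K

0.6 x 10^-6/K


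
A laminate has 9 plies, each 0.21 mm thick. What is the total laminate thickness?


h = n * t_ply = 9 * 0.21 = 1.89 mm

1.89 mm


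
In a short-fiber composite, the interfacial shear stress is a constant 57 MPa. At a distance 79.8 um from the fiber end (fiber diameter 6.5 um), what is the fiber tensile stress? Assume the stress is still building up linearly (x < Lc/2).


Force balance: sigma_f * (pi*d^2/4) = tau * (pi*d) * x  ->  sigma_f = 4 * tau * x / d
sigma_f = 4 * 57 * 79.8 / 6.5 = 2799.1 MPa

2799.1 MPa


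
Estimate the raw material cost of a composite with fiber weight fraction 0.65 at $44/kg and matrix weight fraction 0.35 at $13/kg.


Cost = cost_f*Wf + cost_m*Wm = 44*0.65 + 13*0.35 = $33.15/kg

$33.15/kg


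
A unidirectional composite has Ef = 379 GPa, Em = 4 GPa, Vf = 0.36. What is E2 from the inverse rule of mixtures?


1/E2 = Vf/Ef + (1-Vf)/Em = 0.36/379 + 0.64/4
E2 = 6.21 GPa

6.21 GPa


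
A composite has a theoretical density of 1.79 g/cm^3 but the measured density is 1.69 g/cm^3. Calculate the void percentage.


Void% = (rho_theo - rho_actual)/rho_theo * 100 = (1.79 - 1.69)/1.79 * 100 = 5.59%

5.59%


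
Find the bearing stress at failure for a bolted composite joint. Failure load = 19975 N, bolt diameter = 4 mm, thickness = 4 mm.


sigma_br = F/(d*h) = 19975/(4*4) = 1248.4 MPa

1248.4 MPa


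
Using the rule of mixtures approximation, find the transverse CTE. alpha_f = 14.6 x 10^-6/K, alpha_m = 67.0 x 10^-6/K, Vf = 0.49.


alpha_2 = alpha_f*Vf + alpha_m*(1-Vf) = 14.6*0.49 + 67.0*0.51 = 41.3 x 10^-6/K

41.3 x 10^-6/K


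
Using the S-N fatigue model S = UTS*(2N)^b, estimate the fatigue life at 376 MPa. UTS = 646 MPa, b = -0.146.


N = 0.5 * (S/UTS)^(1/b) = 0.5 * (376/646)^(1/-0.146) = 20.3641 cycles

20.3641 cycles


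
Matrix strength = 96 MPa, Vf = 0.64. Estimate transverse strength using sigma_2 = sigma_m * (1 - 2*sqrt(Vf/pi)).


factor = 1 - 2*sqrt(0.64/pi) = 0.0973
sigma_2 = 96 * 0.0973 = 9.34 MPa

9.34 MPa


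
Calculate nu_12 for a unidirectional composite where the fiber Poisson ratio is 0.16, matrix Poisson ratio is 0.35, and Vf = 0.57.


nu_12 = nu_f*Vf + nu_m*(1-Vf) = 0.16*0.57 + 0.35*0.43 = 0.2417

0.2417


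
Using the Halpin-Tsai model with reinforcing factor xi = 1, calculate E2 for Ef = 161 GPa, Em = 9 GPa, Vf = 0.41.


eta = (Ef/Em - 1)/(Ef/Em + xi) = (17.8889 - 1)/(17.8889 + 1) = 0.8941
E2 = Em*(1+xi*eta*Vf)/(1-eta*Vf) = 19.42 GPa

19.42 GPa


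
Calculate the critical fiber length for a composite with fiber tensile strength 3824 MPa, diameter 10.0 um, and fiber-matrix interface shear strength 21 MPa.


Lc = sigma_f * d / (2 * tau_i) = 3824 * 10.0 / (2 * 21) = 910.5 um

910.5 um


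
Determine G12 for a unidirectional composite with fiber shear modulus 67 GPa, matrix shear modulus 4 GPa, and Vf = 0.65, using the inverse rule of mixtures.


1/G12 = Vf/Gf + (1-Vf)/Gm = 0.65/67 + 0.35/4
G12 = 10.29 GPa

10.29 GPa


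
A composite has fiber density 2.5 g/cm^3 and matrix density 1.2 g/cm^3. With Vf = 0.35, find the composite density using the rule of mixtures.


rho_c = rho_f*Vf + rho_m*(1-Vf) = 2.5*0.35 + 1.2*0.65 = 1.655 g/cm^3

1.655 g/cm^3


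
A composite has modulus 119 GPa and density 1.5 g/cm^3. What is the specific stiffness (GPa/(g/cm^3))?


Specific stiffness = E/rho = 119/1.5 = 79.3 GPa/(g/cm^3)

79.3 GPa/(g/cm^3)


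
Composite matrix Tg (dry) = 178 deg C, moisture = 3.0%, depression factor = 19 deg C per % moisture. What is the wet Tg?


Tg_wet = Tg_dry - k*moisture = 178 - 19*3.0 = 121.0 deg C

121.0 deg C


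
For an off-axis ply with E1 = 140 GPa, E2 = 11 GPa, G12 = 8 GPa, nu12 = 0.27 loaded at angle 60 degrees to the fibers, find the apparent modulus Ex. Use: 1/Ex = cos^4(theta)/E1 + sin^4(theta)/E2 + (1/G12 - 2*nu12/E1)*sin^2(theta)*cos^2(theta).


cos^4(60) = 0.0625, sin^4(60) = 0.5625, sin^2(60)*cos^2(60) = 0.1875
1/G12 - 2*nu12/E1 = 1/8 - 2*0.27/140 = 0.121143 GPa^-1
1/Ex = 0.0625/140 + 0.5625/11 + 0.121143*0.1875 = 0.0742971 GPa^-1
Ex = 13.46 GPa

13.46 GPa


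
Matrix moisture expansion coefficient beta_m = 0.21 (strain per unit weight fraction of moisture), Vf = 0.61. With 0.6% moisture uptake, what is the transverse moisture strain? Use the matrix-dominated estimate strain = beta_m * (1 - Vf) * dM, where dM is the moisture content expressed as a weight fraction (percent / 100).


dM = 0.6/100 = 0.006
strain = beta_m * (1-Vf) * dM = 0.21 * 0.39 * 0.006 = 0.0004914

0.0004914


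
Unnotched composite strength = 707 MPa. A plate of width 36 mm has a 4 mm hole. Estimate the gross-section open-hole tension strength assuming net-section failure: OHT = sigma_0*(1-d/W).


OHT = sigma_0*(1-d/W) = 707*(1-4/36) = 628.4 MPa

628.4 MPa


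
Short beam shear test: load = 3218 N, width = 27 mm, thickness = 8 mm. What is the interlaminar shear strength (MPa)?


ILSS = 3F/(4bh) = 3*3218/(4*27*8) = 11.17 MPa

11.17 MPa


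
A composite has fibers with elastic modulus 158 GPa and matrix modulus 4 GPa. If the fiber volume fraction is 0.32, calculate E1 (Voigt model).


E1 = Ef*Vf + Em*(1-Vf) = 158*0.32 + 4*0.68 = 53.28 GPa

53.28 GPa


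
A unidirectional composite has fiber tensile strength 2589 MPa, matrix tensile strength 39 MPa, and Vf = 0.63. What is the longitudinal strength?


sigma_1 = sigma_f*Vf + sigma_m*(1-Vf) = 2589*0.63 + 39*0.37 = 1645.5 MPa

1645.5 MPa


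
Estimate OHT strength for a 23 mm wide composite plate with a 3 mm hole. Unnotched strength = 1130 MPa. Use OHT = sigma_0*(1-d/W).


OHT = sigma_0*(1-d/W) = 1130*(1-3/23) = 982.6 MPa

982.6 MPa


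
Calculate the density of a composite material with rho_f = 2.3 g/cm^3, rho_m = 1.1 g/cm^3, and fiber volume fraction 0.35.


rho_c = rho_f*Vf + rho_m*(1-Vf) = 2.3*0.35 + 1.1*0.65 = 1.52 g/cm^3

1.52 g/cm^3


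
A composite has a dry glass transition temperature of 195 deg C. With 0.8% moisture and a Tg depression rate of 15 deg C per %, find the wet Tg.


Tg_wet = Tg_dry - k*moisture = 195 - 15*0.8 = 183.0 deg C

183.0 deg C


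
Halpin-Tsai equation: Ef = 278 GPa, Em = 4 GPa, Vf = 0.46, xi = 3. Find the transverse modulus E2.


eta = (Ef/Em - 1)/(Ef/Em + xi) = (69.5 - 1)/(69.5 + 3) = 0.9448
E2 = Em*(1+xi*eta*Vf)/(1-eta*Vf) = 16.3 GPa

16.3 GPa


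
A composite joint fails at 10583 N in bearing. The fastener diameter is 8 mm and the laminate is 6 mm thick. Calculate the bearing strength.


sigma_br = F/(d*h) = 10583/(8*6) = 220.5 MPa

220.5 MPa


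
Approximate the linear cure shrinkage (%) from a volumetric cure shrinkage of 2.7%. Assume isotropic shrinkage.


Linear shrinkage ≈ vol_shrink/3 = 2.7/3 = 0.9%

0.9%


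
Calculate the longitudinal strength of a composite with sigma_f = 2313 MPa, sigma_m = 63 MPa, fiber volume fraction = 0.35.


sigma_1 = sigma_f*Vf + sigma_m*(1-Vf) = 2313*0.35 + 63*0.65 = 850.5 MPa

850.5 MPa


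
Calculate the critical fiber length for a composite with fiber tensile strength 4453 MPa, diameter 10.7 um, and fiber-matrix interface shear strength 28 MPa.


Lc = sigma_f * d / (2 * tau_i) = 4453 * 10.7 / (2 * 28) = 850.8 um

850.8 um


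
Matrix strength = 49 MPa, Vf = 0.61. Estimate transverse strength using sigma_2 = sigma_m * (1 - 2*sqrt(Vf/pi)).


factor = 1 - 2*sqrt(0.61/pi) = 0.1187
sigma_2 = 49 * 0.1187 = 5.82 MPa

5.82 MPa


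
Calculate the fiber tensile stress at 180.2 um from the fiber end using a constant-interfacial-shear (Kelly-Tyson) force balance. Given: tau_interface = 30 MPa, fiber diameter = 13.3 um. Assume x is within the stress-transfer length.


Force balance: sigma_f * (pi*d^2/4) = tau * (pi*d) * x  ->  sigma_f = 4 * tau * x / d
sigma_f = 4 * 30 * 180.2 / 13.3 = 1625.9 MPa

1625.9 MPa


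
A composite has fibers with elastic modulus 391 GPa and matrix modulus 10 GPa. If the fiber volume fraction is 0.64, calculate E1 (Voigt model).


E1 = Ef*Vf + Em*(1-Vf) = 391*0.64 + 10*0.36 = 253.84 GPa

253.84 GPa


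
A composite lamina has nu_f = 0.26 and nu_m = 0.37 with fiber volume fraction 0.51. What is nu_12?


nu_12 = nu_f*Vf + nu_m*(1-Vf) = 0.26*0.51 + 0.37*0.49 = 0.3139

0.3139


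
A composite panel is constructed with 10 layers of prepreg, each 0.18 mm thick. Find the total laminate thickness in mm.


h = n * t_ply = 10 * 0.18 = 1.8 mm

1.8 mm


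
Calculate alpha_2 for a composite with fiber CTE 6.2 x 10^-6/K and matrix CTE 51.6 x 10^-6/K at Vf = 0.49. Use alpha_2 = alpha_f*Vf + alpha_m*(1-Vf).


alpha_2 = alpha_f*Vf + alpha_m*(1-Vf) = 6.2*0.49 + 51.6*0.51 = 29.4 x 10^-6/K

29.4 x 10^-6/K


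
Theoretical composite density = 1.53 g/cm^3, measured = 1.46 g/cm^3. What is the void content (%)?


Void% = (rho_theo - rho_actual)/rho_theo * 100 = (1.53 - 1.46)/1.53 * 100 = 4.58%

4.58%


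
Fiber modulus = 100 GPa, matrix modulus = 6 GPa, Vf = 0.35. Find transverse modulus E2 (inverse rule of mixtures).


1/E2 = Vf/Ef + (1-Vf)/Em = 0.35/100 + 0.65/6
E2 = 8.94 GPa

8.94 GPa


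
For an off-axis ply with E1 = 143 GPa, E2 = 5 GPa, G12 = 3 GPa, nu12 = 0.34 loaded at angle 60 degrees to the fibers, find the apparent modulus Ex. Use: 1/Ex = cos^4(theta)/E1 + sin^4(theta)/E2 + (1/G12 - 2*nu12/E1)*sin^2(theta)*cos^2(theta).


cos^4(60) = 0.0625, sin^4(60) = 0.5625, sin^2(60)*cos^2(60) = 0.1875
1/G12 - 2*nu12/E1 = 1/3 - 2*0.34/143 = 0.328578 GPa^-1
1/Ex = 0.0625/143 + 0.5625/5 + 0.328578*0.1875 = 0.1745455 GPa^-1
Ex = 5.73 GPa

5.73 GPa


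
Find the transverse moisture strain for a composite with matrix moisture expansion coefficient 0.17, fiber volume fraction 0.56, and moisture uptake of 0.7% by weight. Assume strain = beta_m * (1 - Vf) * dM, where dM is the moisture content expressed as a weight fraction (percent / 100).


dM = 0.7/100 = 0.007
strain = beta_m * (1-Vf) * dM = 0.17 * 0.44 * 0.007 = 0.0005236

0.0005236


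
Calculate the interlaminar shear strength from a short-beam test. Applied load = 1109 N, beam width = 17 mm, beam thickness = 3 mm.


ILSS = 3F/(4bh) = 3*1109/(4*17*3) = 16.31 MPa

16.31 MPa


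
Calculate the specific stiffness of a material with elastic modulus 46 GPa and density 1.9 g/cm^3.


Specific stiffness = E/rho = 46/1.9 = 24.2 GPa/(g/cm^3)

24.2 GPa/(g/cm^3)


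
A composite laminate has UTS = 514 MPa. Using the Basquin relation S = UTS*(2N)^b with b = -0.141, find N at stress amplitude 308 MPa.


N = 0.5 * (S/UTS)^(1/b) = 0.5 * (308/514)^(1/-0.141) = 18.8957 cycles

18.8957 cycles


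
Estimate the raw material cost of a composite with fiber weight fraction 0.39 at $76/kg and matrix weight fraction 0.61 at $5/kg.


Cost = cost_f*Wf + cost_m*Wm = 76*0.39 + 5*0.61 = $32.69/kg

$32.69/kg


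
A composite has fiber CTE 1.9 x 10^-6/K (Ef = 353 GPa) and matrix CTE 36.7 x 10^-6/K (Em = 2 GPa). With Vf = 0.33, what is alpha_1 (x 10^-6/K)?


E1 = Ef*Vf + Em*(1-Vf) = 117.83
alpha_1 = (alpha_f*Ef*Vf + alpha_m*Em*(1-Vf))/E1 = 2.3 x 10^-6/K

2.3 x 10^-6/K


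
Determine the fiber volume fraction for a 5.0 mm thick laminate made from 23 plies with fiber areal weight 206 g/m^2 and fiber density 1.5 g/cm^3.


Vf = n * FAW / (rho_f * h * 1000) = 23 * 206 / (1.5 * 5.0 * 1000) = 0.6317

0.6317


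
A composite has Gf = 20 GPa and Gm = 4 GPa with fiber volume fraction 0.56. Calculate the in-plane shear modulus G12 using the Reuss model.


1/G12 = Vf/Gf + (1-Vf)/Gm = 0.56/20 + 0.44/4
G12 = 7.25 GPa

7.25 GPa


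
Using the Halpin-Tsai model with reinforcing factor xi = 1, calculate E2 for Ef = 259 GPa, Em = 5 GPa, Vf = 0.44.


eta = (Ef/Em - 1)/(Ef/Em + xi) = (51.8 - 1)/(51.8 + 1) = 0.9621
E2 = Em*(1+xi*eta*Vf)/(1-eta*Vf) = 12.34 GPa

12.34 GPa


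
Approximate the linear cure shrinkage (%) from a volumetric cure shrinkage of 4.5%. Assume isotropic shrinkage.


Linear shrinkage ≈ vol_shrink/3 = 4.5/3 = 1.5%

1.5%


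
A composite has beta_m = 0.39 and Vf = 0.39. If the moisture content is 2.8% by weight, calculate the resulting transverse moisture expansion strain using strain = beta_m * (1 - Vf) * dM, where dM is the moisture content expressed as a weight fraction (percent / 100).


dM = 2.8/100 = 0.028
strain = beta_m * (1-Vf) * dM = 0.39 * 0.61 * 0.028 = 0.0066612

0.0066612


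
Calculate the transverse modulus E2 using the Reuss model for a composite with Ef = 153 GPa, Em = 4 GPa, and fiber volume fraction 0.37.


1/E2 = Vf/Ef + (1-Vf)/Em = 0.37/153 + 0.63/4
E2 = 6.25 GPa

6.25 GPa


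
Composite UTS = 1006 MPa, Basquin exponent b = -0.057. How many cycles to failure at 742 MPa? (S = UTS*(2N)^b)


N = 0.5 * (S/UTS)^(1/b) = 0.5 * (742/1006)^(1/-0.057) = 104.2712 cycles

104.2712 cycles


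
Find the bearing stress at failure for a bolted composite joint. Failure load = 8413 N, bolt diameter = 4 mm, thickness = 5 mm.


sigma_br = F/(d*h) = 8413/(4*5) = 420.7 MPa

420.7 MPa


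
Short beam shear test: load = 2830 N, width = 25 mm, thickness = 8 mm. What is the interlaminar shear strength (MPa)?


ILSS = 3F/(4bh) = 3*2830/(4*25*8) = 10.61 MPa

10.61 MPa


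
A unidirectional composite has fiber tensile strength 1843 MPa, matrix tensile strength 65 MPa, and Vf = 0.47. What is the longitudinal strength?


sigma_1 = sigma_f*Vf + sigma_m*(1-Vf) = 1843*0.47 + 65*0.53 = 900.7 MPa

900.7 MPa


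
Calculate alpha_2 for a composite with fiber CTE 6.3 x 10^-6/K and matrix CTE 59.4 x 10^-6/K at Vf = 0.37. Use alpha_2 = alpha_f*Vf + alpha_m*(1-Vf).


alpha_2 = alpha_f*Vf + alpha_m*(1-Vf) = 6.3*0.37 + 59.4*0.63 = 39.8 x 10^-6/K

39.8 x 10^-6/K


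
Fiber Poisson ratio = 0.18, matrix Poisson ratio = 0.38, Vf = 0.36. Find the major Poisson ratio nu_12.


nu_12 = nu_f*Vf + nu_m*(1-Vf) = 0.18*0.36 + 0.38*0.64 = 0.308

0.308


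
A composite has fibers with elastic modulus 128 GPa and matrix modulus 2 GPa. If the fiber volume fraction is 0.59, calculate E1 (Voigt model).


E1 = Ef*Vf + Em*(1-Vf) = 128*0.59 + 2*0.41 = 76.34 GPa

76.34 GPa


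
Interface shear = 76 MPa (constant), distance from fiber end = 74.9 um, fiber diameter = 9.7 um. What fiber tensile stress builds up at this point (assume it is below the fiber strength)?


Force balance: sigma_f * (pi*d^2/4) = tau * (pi*d) * x  ->  sigma_f = 4 * tau * x / d
sigma_f = 4 * 76 * 74.9 / 9.7 = 2347.4 MPa

2347.4 MPa


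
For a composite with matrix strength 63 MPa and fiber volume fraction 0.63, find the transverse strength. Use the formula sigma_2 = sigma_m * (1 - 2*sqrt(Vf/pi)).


factor = 1 - 2*sqrt(0.63/pi) = 0.1044
sigma_2 = 63 * 0.1044 = 6.58 MPa

6.58 MPa


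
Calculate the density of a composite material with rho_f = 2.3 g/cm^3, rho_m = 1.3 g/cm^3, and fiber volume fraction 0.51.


rho_c = rho_f*Vf + rho_m*(1-Vf) = 2.3*0.51 + 1.3*0.49 = 1.81 g/cm^3

1.81 g/cm^3


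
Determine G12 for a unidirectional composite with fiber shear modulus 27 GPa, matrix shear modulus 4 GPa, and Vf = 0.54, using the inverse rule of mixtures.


1/G12 = Vf/Gf + (1-Vf)/Gm = 0.54/27 + 0.46/4
G12 = 7.41 GPa

7.41 GPa


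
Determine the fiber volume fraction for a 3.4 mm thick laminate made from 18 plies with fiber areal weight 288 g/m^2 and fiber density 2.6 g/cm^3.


Vf = n * FAW / (rho_f * h * 1000) = 18 * 288 / (2.6 * 3.4 * 1000) = 0.5864

0.5864


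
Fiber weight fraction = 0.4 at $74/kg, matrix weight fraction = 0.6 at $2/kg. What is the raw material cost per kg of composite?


Cost = cost_f*Wf + cost_m*Wm = 74*0.4 + 2*0.6 = $30.8/kg

$30.8/kg


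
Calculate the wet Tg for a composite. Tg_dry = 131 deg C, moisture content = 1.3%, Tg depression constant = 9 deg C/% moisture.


Tg_wet = Tg_dry - k*moisture = 131 - 9*1.3 = 119.3 deg C

119.3 deg C


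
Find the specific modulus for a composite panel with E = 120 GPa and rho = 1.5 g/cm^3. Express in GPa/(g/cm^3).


Specific stiffness = E/rho = 120/1.5 = 80.0 GPa/(g/cm^3)

80.0 GPa/(g/cm^3)


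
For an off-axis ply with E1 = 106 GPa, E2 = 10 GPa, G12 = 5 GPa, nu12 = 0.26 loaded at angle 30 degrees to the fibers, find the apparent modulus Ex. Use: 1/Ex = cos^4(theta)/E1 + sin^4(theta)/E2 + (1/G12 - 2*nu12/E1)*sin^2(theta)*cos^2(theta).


cos^4(30) = 0.5625, sin^4(30) = 0.0625, sin^2(30)*cos^2(30) = 0.1875
1/G12 - 2*nu12/E1 = 1/5 - 2*0.26/106 = 0.195094 GPa^-1
1/Ex = 0.5625/106 + 0.0625/10 + 0.195094*0.1875 = 0.0481368 GPa^-1
Ex = 20.77 GPa

20.77 GPa


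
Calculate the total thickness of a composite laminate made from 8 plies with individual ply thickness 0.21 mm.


h = n * t_ply = 8 * 0.21 = 1.68 mm

1.68 mm


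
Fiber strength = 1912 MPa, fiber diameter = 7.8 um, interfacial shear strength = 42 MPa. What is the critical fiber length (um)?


Lc = sigma_f * d / (2 * tau_i) = 1912 * 7.8 / (2 * 42) = 177.5 um

177.5 um


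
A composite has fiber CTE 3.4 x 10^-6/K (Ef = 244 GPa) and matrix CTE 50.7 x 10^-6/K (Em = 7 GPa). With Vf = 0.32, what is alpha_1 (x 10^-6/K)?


E1 = Ef*Vf + Em*(1-Vf) = 82.84
alpha_1 = (alpha_f*Ef*Vf + alpha_m*Em*(1-Vf))/E1 = 6.12 x 10^-6/K

6.12 x 10^-6/K


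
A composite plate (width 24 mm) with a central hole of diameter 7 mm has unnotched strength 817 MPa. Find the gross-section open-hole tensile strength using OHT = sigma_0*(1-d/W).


OHT = sigma_0*(1-d/W) = 817*(1-7/24) = 578.7 MPa

578.7 MPa


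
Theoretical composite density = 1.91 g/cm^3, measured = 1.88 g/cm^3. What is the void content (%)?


Void% = (rho_theo - rho_actual)/rho_theo * 100 = (1.91 - 1.88)/1.91 * 100 = 1.57%

1.57%


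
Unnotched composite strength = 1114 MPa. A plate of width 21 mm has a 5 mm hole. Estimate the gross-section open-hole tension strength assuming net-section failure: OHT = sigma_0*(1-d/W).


OHT = sigma_0*(1-d/W) = 1114*(1-5/21) = 848.8 MPa

848.8 MPa


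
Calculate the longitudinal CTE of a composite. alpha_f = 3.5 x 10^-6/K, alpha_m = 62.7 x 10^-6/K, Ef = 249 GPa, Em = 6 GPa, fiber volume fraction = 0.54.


E1 = Ef*Vf + Em*(1-Vf) = 137.22
alpha_1 = (alpha_f*Ef*Vf + alpha_m*Em*(1-Vf))/E1 = 4.69 x 10^-6/K

4.69 x 10^-6/K


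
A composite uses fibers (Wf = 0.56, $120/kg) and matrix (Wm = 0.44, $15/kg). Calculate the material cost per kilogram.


Cost = cost_f*Wf + cost_m*Wm = 120*0.56 + 15*0.44 = $73.8/kg

$73.8/kg


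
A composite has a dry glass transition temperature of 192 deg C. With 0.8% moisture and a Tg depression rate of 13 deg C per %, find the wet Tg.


Tg_wet = Tg_dry - k*moisture = 192 - 13*0.8 = 181.6 deg C

181.6 deg C


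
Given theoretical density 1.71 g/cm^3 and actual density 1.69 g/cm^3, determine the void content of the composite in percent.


Void% = (rho_theo - rho_actual)/rho_theo * 100 = (1.71 - 1.69)/1.71 * 100 = 1.17%

1.17%


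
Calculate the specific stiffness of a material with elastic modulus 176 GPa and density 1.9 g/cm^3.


Specific stiffness = E/rho = 176/1.9 = 92.6 GPa/(g/cm^3)

92.6 GPa/(g/cm^3)


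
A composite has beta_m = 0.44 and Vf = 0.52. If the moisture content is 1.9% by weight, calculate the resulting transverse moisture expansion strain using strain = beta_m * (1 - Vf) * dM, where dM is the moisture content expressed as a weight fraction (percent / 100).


dM = 1.9/100 = 0.019
strain = beta_m * (1-Vf) * dM = 0.44 * 0.48 * 0.019 = 0.0040128

0.0040128


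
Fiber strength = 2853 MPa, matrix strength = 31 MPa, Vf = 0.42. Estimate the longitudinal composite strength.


sigma_1 = sigma_f*Vf + sigma_m*(1-Vf) = 2853*0.42 + 31*0.58 = 1216.2 MPa

1216.2 MPa


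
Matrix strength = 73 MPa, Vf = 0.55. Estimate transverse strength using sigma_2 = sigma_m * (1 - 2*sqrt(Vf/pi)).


factor = 1 - 2*sqrt(0.55/pi) = 0.1632
sigma_2 = 73 * 0.1632 = 11.91 MPa

11.91 MPa


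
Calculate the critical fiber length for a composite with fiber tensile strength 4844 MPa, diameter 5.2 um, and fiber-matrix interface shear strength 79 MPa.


Lc = sigma_f * d / (2 * tau_i) = 4844 * 5.2 / (2 * 79) = 159.4 um

159.4 um


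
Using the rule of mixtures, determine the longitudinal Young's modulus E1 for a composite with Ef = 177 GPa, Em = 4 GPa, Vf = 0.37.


E1 = Ef*Vf + Em*(1-Vf) = 177*0.37 + 4*0.63 = 68.01 GPa

68.01 GPa


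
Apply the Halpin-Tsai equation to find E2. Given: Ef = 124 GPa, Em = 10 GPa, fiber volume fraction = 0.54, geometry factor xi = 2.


eta = (Ef/Em - 1)/(Ef/Em + xi) = (12.4 - 1)/(12.4 + 2) = 0.7917
E2 = Em*(1+xi*eta*Vf)/(1-eta*Vf) = 32.4 GPa

32.4 GPa


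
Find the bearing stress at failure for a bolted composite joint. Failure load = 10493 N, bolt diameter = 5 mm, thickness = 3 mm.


sigma_br = F/(d*h) = 10493/(5*3) = 699.5 MPa

699.5 MPa


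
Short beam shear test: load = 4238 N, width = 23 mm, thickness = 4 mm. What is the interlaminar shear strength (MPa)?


ILSS = 3F/(4bh) = 3*4238/(4*23*4) = 34.55 MPa

34.55 MPa


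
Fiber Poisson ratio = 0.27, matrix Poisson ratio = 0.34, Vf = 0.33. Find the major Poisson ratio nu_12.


nu_12 = nu_f*Vf + nu_m*(1-Vf) = 0.27*0.33 + 0.34*0.67 = 0.3169

0.3169


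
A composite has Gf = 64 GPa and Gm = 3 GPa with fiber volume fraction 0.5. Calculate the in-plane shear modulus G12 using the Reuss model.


1/G12 = Vf/Gf + (1-Vf)/Gm = 0.5/64 + 0.5/3
G12 = 5.73 GPa

5.73 GPa


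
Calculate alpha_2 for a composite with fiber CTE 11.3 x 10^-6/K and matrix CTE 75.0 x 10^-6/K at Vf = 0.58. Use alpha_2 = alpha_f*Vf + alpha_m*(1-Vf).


alpha_2 = alpha_f*Vf + alpha_m*(1-Vf) = 11.3*0.58 + 75.0*0.42 = 38.1 x 10^-6/K

38.1 x 10^-6/K


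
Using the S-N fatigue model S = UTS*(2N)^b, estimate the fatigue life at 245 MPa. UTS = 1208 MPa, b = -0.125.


N = 0.5 * (S/UTS)^(1/b) = 0.5 * (245/1208)^(1/-0.125) = 174653.3032 cycles

174653.3032 cycles


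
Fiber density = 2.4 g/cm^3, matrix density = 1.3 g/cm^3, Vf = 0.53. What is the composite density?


rho_c = rho_f*Vf + rho_m*(1-Vf) = 2.4*0.53 + 1.3*0.47 = 1.883 g/cm^3

1.883 g/cm^3


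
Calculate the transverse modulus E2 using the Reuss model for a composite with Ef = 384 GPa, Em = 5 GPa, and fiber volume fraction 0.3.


1/E2 = Vf/Ef + (1-Vf)/Em = 0.3/384 + 0.7/5
E2 = 7.1 GPa

7.1 GPa


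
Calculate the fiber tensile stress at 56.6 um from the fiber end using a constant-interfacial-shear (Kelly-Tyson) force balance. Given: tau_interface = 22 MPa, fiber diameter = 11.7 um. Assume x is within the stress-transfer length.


Force balance: sigma_f * (pi*d^2/4) = tau * (pi*d) * x  ->  sigma_f = 4 * tau * x / d
sigma_f = 4 * 22 * 56.6 / 11.7 = 425.7 MPa

425.7 MPa


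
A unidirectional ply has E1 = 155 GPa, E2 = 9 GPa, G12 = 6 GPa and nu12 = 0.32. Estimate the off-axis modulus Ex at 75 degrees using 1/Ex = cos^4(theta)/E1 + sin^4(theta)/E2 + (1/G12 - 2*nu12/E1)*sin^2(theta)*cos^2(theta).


cos^4(75) = 0.004487, sin^4(75) = 0.870513, sin^2(75)*cos^2(75) = 0.0625
1/G12 - 2*nu12/E1 = 1/6 - 2*0.32/155 = 0.162538 GPa^-1
1/Ex = 0.004487/155 + 0.870513/9 + 0.162538*0.0625 = 0.1069112 GPa^-1
Ex = 9.35 GPa

9.35 GPa


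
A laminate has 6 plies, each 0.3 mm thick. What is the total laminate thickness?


h = n * t_ply = 6 * 0.3 = 1.8 mm

1.8 mm


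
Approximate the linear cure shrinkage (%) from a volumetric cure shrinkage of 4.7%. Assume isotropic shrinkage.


Linear shrinkage ≈ vol_shrink/3 = 4.7/3 = 1.567%

1.567%


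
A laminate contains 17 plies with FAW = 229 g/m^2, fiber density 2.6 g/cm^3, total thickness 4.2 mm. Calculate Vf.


Vf = n * FAW / (rho_f * h * 1000) = 17 * 229 / (2.6 * 4.2 * 1000) = 0.3565

0.3565


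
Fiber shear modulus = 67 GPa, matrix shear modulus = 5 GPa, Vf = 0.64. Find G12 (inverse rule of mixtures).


1/G12 = Vf/Gf + (1-Vf)/Gm = 0.64/67 + 0.36/5
G12 = 12.26 GPa

12.26 GPa


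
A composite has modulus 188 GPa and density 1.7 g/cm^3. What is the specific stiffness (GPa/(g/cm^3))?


Specific stiffness = E/rho = 188/1.7 = 110.6 GPa/(g/cm^3)

110.6 GPa/(g/cm^3)


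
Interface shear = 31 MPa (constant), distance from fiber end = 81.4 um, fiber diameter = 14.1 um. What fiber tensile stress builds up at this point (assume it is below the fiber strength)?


Force balance: sigma_f * (pi*d^2/4) = tau * (pi*d) * x  ->  sigma_f = 4 * tau * x / d
sigma_f = 4 * 31 * 81.4 / 14.1 = 715.9 MPa

715.9 MPa


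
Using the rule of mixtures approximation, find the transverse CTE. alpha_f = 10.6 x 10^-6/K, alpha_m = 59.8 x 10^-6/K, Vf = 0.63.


alpha_2 = alpha_f*Vf + alpha_m*(1-Vf) = 10.6*0.63 + 59.8*0.37 = 28.8 x 10^-6/K

28.8 x 10^-6/K


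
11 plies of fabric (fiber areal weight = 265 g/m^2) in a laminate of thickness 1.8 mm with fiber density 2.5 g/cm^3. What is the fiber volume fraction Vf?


Vf = n * FAW / (rho_f * h * 1000) = 11 * 265 / (2.5 * 1.8 * 1000) = 0.6478

0.6478


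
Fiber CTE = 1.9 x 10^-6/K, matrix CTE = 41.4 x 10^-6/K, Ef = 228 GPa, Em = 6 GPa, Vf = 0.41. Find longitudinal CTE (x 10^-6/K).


E1 = Ef*Vf + Em*(1-Vf) = 97.02
alpha_1 = (alpha_f*Ef*Vf + alpha_m*Em*(1-Vf))/E1 = 3.34 x 10^-6/K

3.34 x 10^-6/K


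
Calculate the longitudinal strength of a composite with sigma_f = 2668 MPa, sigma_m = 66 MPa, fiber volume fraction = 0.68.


sigma_1 = sigma_f*Vf + sigma_m*(1-Vf) = 2668*0.68 + 66*0.32 = 1835.4 MPa

1835.4 MPa


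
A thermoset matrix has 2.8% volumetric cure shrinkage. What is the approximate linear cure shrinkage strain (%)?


Linear shrinkage ≈ vol_shrink/3 = 2.8/3 = 0.933%

0.933%


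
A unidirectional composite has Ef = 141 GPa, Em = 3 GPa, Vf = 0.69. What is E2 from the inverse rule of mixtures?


1/E2 = Vf/Ef + (1-Vf)/Em = 0.69/141 + 0.31/3
E2 = 9.24 GPa

9.24 GPa


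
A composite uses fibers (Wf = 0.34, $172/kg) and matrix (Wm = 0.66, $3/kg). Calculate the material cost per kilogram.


Cost = cost_f*Wf + cost_m*Wm = 172*0.34 + 3*0.66 = $60.46/kg

$60.46/kg


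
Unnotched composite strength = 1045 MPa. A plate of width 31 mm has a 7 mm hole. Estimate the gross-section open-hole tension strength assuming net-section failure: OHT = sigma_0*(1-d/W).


OHT = sigma_0*(1-d/W) = 1045*(1-7/31) = 809.0 MPa

809.0 MPa


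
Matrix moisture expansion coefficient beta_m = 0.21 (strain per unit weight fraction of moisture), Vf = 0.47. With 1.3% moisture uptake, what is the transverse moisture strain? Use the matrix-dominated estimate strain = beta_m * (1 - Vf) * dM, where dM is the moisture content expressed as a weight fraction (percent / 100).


dM = 1.3/100 = 0.013
strain = beta_m * (1-Vf) * dM = 0.21 * 0.53 * 0.013 = 0.0014469

0.0014469


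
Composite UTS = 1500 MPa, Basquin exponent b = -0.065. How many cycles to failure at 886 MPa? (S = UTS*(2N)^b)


N = 0.5 * (S/UTS)^(1/b) = 0.5 * (886/1500)^(1/-0.065) = 1647.3211 cycles

1647.3211 cycles


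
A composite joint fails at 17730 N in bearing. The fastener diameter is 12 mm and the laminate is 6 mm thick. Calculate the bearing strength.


sigma_br = F/(d*h) = 17730/(12*6) = 246.3 MPa

246.3 MPa


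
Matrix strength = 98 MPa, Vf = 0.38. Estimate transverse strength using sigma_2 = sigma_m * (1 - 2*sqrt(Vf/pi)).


factor = 1 - 2*sqrt(0.38/pi) = 0.3044
sigma_2 = 98 * 0.3044 = 29.83 MPa

29.83 MPa


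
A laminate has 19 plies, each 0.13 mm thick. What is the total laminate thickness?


h = n * t_ply = 19 * 0.13 = 2.47 mm

2.47 mm


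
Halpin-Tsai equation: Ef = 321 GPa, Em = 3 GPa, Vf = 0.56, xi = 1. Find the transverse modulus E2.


eta = (Ef/Em - 1)/(Ef/Em + xi) = (107.0 - 1)/(107.0 + 1) = 0.9815
E2 = Em*(1+xi*eta*Vf)/(1-eta*Vf) = 10.32 GPa

10.32 GPa


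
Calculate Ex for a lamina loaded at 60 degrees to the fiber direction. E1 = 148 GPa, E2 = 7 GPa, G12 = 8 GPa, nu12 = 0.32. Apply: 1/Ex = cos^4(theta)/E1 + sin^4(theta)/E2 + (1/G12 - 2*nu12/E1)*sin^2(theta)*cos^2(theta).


cos^4(60) = 0.0625, sin^4(60) = 0.5625, sin^2(60)*cos^2(60) = 0.1875
1/G12 - 2*nu12/E1 = 1/8 - 2*0.32/148 = 0.120676 GPa^-1
1/Ex = 0.0625/148 + 0.5625/7 + 0.120676*0.1875 = 0.1034061 GPa^-1
Ex = 9.67 GPa

9.67 GPa


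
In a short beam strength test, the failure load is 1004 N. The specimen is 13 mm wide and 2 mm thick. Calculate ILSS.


ILSS = 3F/(4bh) = 3*1004/(4*13*2) = 28.96 MPa

28.96 MPa


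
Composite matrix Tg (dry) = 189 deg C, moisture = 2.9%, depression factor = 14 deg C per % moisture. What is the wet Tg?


Tg_wet = Tg_dry - k*moisture = 189 - 14*2.9 = 148.4 deg C

148.4 deg C


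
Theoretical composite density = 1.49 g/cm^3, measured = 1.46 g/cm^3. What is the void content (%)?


Void% = (rho_theo - rho_actual)/rho_theo * 100 = (1.49 - 1.46)/1.49 * 100 = 2.01%

2.01%


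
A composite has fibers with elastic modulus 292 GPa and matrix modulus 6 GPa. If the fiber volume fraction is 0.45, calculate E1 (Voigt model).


E1 = Ef*Vf + Em*(1-Vf) = 292*0.45 + 6*0.55 = 134.7 GPa

134.7 GPa


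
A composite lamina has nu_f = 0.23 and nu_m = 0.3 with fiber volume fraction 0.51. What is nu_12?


nu_12 = nu_f*Vf + nu_m*(1-Vf) = 0.23*0.51 + 0.3*0.49 = 0.2643

0.2643


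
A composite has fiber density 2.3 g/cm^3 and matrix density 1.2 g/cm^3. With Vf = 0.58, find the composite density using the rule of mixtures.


rho_c = rho_f*Vf + rho_m*(1-Vf) = 2.3*0.58 + 1.2*0.42 = 1.838 g/cm^3

1.838 g/cm^3


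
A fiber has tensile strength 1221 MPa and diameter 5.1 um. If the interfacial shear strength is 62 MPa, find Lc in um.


Lc = sigma_f * d / (2 * tau_i) = 1221 * 5.1 / (2 * 62) = 50.2 um

50.2 um


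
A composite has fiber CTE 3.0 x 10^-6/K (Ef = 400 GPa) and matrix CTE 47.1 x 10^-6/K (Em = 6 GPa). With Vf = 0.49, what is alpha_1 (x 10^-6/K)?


E1 = Ef*Vf + Em*(1-Vf) = 199.06
alpha_1 = (alpha_f*Ef*Vf + alpha_m*Em*(1-Vf))/E1 = 3.68 x 10^-6/K

3.68 x 10^-6/K


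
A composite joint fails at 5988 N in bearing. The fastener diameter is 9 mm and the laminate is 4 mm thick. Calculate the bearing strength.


sigma_br = F/(d*h) = 5988/(9*4) = 166.3 MPa

166.3 MPa


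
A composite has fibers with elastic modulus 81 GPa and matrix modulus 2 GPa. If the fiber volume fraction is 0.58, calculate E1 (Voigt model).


E1 = Ef*Vf + Em*(1-Vf) = 81*0.58 + 2*0.42 = 47.82 GPa

47.82 GPa


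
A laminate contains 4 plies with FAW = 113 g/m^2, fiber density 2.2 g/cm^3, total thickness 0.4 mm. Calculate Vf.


Vf = n * FAW / (rho_f * h * 1000) = 4 * 113 / (2.2 * 0.4 * 1000) = 0.5136

0.5136


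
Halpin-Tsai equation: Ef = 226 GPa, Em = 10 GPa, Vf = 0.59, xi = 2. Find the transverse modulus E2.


eta = (Ef/Em - 1)/(Ef/Em + xi) = (22.6 - 1)/(22.6 + 2) = 0.878
E2 = Em*(1+xi*eta*Vf)/(1-eta*Vf) = 42.25 GPa

42.25 GPa


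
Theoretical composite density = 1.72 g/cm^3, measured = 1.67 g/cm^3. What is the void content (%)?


Void% = (rho_theo - rho_actual)/rho_theo * 100 = (1.72 - 1.67)/1.72 * 100 = 2.91%

2.91%


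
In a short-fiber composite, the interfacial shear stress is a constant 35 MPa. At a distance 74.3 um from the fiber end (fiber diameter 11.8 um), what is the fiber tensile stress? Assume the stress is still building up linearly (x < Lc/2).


Force balance: sigma_f * (pi*d^2/4) = tau * (pi*d) * x  ->  sigma_f = 4 * tau * x / d
sigma_f = 4 * 35 * 74.3 / 11.8 = 881.5 MPa

881.5 MPa


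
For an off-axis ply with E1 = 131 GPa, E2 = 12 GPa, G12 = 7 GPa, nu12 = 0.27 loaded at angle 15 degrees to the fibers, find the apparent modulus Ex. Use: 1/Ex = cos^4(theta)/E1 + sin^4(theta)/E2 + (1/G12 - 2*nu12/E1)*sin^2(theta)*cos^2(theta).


cos^4(15) = 0.870513, sin^4(15) = 0.004487, sin^2(15)*cos^2(15) = 0.0625
1/G12 - 2*nu12/E1 = 1/7 - 2*0.27/131 = 0.138735 GPa^-1
1/Ex = 0.870513/131 + 0.004487/12 + 0.138735*0.0625 = 0.01569 GPa^-1
Ex = 63.73 GPa

63.73 GPa


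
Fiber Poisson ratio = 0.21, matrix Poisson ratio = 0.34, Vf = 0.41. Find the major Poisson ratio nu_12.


nu_12 = nu_f*Vf + nu_m*(1-Vf) = 0.21*0.41 + 0.34*0.59 = 0.2867

0.2867


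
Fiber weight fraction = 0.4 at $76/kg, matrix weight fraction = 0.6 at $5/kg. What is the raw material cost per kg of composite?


Cost = cost_f*Wf + cost_m*Wm = 76*0.4 + 5*0.6 = $33.4/kg

$33.4/kg


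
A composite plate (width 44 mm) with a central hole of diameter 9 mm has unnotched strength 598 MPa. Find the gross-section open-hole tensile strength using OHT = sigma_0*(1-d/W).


OHT = sigma_0*(1-d/W) = 598*(1-9/44) = 475.7 MPa

475.7 MPa


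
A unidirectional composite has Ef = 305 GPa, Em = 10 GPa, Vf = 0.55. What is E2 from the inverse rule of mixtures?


1/E2 = Vf/Ef + (1-Vf)/Em = 0.55/305 + 0.45/10
E2 = 21.37 GPa

21.37 GPa


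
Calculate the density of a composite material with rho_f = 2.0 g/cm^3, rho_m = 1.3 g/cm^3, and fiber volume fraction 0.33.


rho_c = rho_f*Vf + rho_m*(1-Vf) = 2.0*0.33 + 1.3*0.67 = 1.531 g/cm^3

1.531 g/cm^3


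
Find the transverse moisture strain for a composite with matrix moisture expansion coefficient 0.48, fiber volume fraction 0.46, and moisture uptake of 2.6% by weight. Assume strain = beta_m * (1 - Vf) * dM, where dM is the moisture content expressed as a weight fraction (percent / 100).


dM = 2.6/100 = 0.026
strain = beta_m * (1-Vf) * dM = 0.48 * 0.54 * 0.026 = 0.0067392

0.0067392


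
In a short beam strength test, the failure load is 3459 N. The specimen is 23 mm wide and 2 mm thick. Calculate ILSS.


ILSS = 3F/(4bh) = 3*3459/(4*23*2) = 56.4 MPa

56.4 MPa


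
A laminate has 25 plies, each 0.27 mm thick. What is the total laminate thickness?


h = n * t_ply = 25 * 0.27 = 6.75 mm

6.75 mm


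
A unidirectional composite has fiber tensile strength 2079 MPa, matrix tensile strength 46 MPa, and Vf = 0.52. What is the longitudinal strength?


sigma_1 = sigma_f*Vf + sigma_m*(1-Vf) = 2079*0.52 + 46*0.48 = 1103.2 MPa

1103.2 MPa


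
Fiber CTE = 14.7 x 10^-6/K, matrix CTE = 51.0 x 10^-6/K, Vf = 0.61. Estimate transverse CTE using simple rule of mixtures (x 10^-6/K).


alpha_2 = alpha_f*Vf + alpha_m*(1-Vf) = 14.7*0.61 + 51.0*0.39 = 28.9 x 10^-6/K

28.9 x 10^-6/K


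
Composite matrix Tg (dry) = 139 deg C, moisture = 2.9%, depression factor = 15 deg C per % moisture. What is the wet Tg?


Tg_wet = Tg_dry - k*moisture = 139 - 15*2.9 = 95.5 deg C

95.5 deg C


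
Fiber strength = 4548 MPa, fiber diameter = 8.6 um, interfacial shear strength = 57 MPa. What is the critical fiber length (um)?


Lc = sigma_f * d / (2 * tau_i) = 4548 * 8.6 / (2 * 57) = 343.1 um

343.1 um


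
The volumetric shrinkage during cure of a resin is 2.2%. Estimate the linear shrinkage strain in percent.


Linear shrinkage ≈ vol_shrink/3 = 2.2/3 = 0.733%

0.733%


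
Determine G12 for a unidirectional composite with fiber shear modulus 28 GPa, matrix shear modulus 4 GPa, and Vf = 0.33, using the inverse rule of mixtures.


1/G12 = Vf/Gf + (1-Vf)/Gm = 0.33/28 + 0.67/4
G12 = 5.58 GPa

5.58 GPa


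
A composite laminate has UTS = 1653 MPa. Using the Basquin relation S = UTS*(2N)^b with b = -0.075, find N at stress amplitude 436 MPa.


N = 0.5 * (S/UTS)^(1/b) = 0.5 * (436/1653)^(1/-0.075) = 2.6069e+07 cycles

2.6069e+07 cycles


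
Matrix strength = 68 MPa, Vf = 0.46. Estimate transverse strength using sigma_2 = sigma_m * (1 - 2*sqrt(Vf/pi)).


factor = 1 - 2*sqrt(0.46/pi) = 0.2347
sigma_2 = 68 * 0.2347 = 15.96 MPa

15.96 MPa


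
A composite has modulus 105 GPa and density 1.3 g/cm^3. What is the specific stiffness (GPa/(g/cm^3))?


Specific stiffness = E/rho = 105/1.3 = 80.8 GPa/(g/cm^3)

80.8 GPa/(g/cm^3)


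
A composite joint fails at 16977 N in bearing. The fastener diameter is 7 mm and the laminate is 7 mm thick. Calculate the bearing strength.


sigma_br = F/(d*h) = 16977/(7*7) = 346.5 MPa

346.5 MPa


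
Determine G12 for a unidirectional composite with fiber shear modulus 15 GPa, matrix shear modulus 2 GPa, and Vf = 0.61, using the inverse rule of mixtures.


1/G12 = Vf/Gf + (1-Vf)/Gm = 0.61/15 + 0.39/2
G12 = 4.24 GPa

4.24 GPa


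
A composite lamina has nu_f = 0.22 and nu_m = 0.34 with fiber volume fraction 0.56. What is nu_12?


nu_12 = nu_f*Vf + nu_m*(1-Vf) = 0.22*0.56 + 0.34*0.44 = 0.2728

0.2728


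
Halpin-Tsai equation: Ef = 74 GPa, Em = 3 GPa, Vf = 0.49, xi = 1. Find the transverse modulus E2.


eta = (Ef/Em - 1)/(Ef/Em + xi) = (24.6667 - 1)/(24.6667 + 1) = 0.9221
E2 = Em*(1+xi*eta*Vf)/(1-eta*Vf) = 7.95 GPa

7.95 GPa


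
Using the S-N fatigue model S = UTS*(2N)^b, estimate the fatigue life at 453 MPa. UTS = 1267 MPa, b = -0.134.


N = 0.5 * (S/UTS)^(1/b) = 0.5 * (453/1267)^(1/-0.134) = 1077.4348 cycles

1077.4348 cycles


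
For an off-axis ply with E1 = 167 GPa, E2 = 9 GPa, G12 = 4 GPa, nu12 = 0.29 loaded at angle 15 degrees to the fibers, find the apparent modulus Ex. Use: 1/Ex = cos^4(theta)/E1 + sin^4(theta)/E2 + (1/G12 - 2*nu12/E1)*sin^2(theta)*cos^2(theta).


cos^4(15) = 0.870513, sin^4(15) = 0.004487, sin^2(15)*cos^2(15) = 0.0625
1/G12 - 2*nu12/E1 = 1/4 - 2*0.29/167 = 0.246527 GPa^-1
1/Ex = 0.870513/167 + 0.004487/9 + 0.246527*0.0625 = 0.0211192 GPa^-1
Ex = 47.35 GPa

47.35 GPa


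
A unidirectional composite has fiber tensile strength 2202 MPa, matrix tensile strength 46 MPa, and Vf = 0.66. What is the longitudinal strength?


sigma_1 = sigma_f*Vf + sigma_m*(1-Vf) = 2202*0.66 + 46*0.34 = 1469.0 MPa

1469.0 MPa


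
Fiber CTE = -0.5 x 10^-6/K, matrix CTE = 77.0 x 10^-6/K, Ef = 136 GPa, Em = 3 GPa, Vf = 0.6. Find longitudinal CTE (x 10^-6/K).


E1 = Ef*Vf + Em*(1-Vf) = 82.8
alpha_1 = (alpha_f*Ef*Vf + alpha_m*Em*(1-Vf))/E1 = 0.62 x 10^-6/K

0.62 x 10^-6/K


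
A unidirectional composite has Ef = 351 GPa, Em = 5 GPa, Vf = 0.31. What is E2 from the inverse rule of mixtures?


1/E2 = Vf/Ef + (1-Vf)/Em = 0.31/351 + 0.69/5
E2 = 7.2 GPa

7.2 GPa


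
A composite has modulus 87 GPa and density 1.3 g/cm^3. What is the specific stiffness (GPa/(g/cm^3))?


Specific stiffness = E/rho = 87/1.3 = 66.9 GPa/(g/cm^3)

66.9 GPa/(g/cm^3)


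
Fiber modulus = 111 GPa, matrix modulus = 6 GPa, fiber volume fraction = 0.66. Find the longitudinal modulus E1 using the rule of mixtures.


E1 = Ef*Vf + Em*(1-Vf) = 111*0.66 + 6*0.34 = 75.3 GPa

75.3 GPa


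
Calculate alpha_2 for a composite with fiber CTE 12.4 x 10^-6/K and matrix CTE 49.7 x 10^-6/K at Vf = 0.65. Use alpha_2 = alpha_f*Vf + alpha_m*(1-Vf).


alpha_2 = alpha_f*Vf + alpha_m*(1-Vf) = 12.4*0.65 + 49.7*0.35 = 25.5 x 10^-6/K

25.5 x 10^-6/K
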